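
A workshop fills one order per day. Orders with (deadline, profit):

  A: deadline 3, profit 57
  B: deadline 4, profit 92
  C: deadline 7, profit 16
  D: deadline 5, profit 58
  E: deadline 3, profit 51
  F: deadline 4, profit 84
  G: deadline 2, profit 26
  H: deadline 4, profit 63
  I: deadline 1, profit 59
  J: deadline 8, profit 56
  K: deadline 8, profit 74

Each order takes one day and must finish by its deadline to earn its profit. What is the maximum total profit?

Profit order: B=92 F=84 K=74 H=63 I=59 D=58 A=57 J=56 E=51 G=26 C=16
Assign: B→slot 4, F→slot 3, K→slot 8, H→slot 2, I→slot 1, D→slot 5, A skipped, J→slot 7, E skipped, G skipped, C→slot 6.
Slots: [1:I] [2:H] [3:F] [4:B] [5:D] [6:C] [7:J] [8:K]
Profit = 59 + 63 + 84 + 92 + 58 + 16 + 56 + 74 = 502

502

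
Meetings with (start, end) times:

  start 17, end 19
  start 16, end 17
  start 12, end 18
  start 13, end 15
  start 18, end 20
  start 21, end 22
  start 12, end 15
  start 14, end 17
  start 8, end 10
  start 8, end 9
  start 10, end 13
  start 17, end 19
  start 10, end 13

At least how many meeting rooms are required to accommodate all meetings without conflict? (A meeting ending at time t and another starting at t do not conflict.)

starts: [8, 8, 10, 10, 12, 12, 13, 14, 16, 17, 17, 18, 21]
ends:   [9, 10, 13, 13, 15, 15, 17, 17, 18, 19, 19, 20, 22]
s8→1 s8→2 e9→1 e10→0 s10→1 s10→2 s12→3 s12→4  — peak 4.

4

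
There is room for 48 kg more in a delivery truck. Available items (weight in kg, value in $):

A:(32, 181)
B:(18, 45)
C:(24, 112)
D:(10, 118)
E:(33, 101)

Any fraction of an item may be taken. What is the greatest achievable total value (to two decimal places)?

Ratios (sorted): D 11.80, A 5.66, C 4.67, E 3.06, B 2.50
take D (10 @ 118); take A (32 @ 181); take 6/24 of C → 28.00. Capacity used 48/48.
Total value = 327.00

327.00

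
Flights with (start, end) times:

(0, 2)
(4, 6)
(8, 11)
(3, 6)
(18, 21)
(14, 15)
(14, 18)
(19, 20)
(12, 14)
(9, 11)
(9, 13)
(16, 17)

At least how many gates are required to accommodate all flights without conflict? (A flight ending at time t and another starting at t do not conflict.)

3

Count concurrent intervals with a sweep; the peak is the room count.
starts: [0, 3, 4, 8, 9, 9, 12, 14, 14, 16, 18, 19]
ends:   [2, 6, 6, 11, 11, 13, 14, 15, 17, 18, 20, 21]
s0→1 e2→0 s3→1 s4→2 e6→1 e6→0 s8→1 s9→2 s9→3  — peak 3.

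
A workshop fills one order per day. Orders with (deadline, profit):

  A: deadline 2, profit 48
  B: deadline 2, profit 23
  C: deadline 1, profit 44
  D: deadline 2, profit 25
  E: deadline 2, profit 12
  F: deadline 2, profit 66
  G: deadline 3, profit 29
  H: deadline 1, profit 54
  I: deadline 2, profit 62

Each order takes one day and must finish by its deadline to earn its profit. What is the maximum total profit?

157

Sort by profit descending; place each in the latest free slot ≤ its deadline.
By profit: F(d2,66), I(d2,62), H(d1,54), A(d2,48), C(d1,44), G(d3,29), D(d2,25), B(d2,23), E(d2,12)
F→slot 2; I→slot 1; H skipped; A skipped; C skipped; G→slot 3; D skipped; B skipped; E skipped.
Profit = 62 + 66 + 29 = 157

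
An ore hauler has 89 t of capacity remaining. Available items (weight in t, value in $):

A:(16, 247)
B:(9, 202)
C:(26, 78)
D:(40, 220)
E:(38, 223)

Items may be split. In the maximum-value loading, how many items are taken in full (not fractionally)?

3

Sort by value per unit weight and fill in that order.
Ratios (sorted): B 22.44, A 15.44, E 5.87, D 5.50, C 3.00
take B (9 @ 202); take A (16 @ 247); take E (38 @ 223); take 26/40 of D → 143.00. Capacity used 89/89.
3 item(s) taken whole; one partial (take 26/40 of D).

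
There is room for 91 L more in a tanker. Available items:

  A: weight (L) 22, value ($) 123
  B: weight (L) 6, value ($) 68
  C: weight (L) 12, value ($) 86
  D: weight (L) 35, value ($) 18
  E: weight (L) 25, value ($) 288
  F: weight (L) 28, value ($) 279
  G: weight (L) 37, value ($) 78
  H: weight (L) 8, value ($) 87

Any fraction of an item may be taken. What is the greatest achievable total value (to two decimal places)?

Sort by value per unit weight and fill in that order.
Order: E (288/25=11.52) > B (68/6=11.33) > H (87/8=10.88) > F (279/28=9.96) > C (86/12=7.17) > A (123/22=5.59) > G (78/37=2.11) > D (18/35=0.51)
Fill: take E (25 @ 288) → take B (6 @ 68) → take H (8 @ 87) → take F (28 @ 279) → take C (12 @ 86) → take 12/22 of A → 67.09; 91/91 used.
Total value = 875.09

875.09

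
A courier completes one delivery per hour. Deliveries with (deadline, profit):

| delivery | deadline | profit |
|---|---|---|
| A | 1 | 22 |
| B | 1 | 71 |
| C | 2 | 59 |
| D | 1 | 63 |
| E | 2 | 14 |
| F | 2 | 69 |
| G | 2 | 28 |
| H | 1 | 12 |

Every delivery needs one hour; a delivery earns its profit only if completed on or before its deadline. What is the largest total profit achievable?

Take jobs in profit order; each goes to the latest open slot no later than its deadline.
Profit order: B=71 F=69 D=63 C=59 G=28 A=22 E=14 H=12
Assign: B→slot 1, F→slot 2, D skipped, C skipped, G skipped, A skipped, E skipped, H skipped.
Slots: [1:B] [2:F]
Profit = 71 + 69 = 140

140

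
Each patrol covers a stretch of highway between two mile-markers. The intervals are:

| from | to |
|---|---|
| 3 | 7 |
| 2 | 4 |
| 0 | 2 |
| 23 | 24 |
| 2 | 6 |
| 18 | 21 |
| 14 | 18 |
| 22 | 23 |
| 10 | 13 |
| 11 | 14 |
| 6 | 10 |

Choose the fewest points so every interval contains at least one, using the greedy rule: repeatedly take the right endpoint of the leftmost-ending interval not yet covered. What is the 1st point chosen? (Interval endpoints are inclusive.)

2

By right end: [0,2]  [2,4]  [2,6]  [3,7]  [6,10]  [10,13]  [11,14]  [14,18]  [18,21]  [22,23]  [23,24]
[0,2] uncovered → point at 2; [3,7] uncovered → point at 7; [10,13] uncovered → point at 13; [14,18] uncovered → point at 18; [22,23] uncovered → point at 23.
Points: 2, 7, 13, 18, 23 (5 total).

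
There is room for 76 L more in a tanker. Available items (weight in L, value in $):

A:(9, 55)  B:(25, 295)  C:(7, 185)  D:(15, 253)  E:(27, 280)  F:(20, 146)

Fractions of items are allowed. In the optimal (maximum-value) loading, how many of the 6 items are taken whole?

Greedy by value/weight ratio, highest first.
Order: C (185/7=26.43) > D (253/15=16.87) > B (295/25=11.80) > E (280/27=10.37) > F (146/20=7.30) > A (55/9=6.11)
Fill: take C (7 @ 185) → take D (15 @ 253) → take B (25 @ 295) → take E (27 @ 280) → take 2/20 of F → 14.60; 76/76 used.
4 item(s) taken whole; one partial (take 2/20 of F).

4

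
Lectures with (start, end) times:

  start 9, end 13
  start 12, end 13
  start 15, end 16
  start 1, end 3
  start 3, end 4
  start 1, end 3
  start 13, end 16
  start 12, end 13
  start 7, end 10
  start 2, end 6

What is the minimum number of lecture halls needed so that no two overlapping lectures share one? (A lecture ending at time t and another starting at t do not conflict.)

starts: [1, 1, 2, 3, 7, 9, 12, 12, 13, 15]
ends:   [3, 3, 4, 6, 10, 13, 13, 13, 16, 16]
s1→1 s1→2 s2→3  — peak 3.

3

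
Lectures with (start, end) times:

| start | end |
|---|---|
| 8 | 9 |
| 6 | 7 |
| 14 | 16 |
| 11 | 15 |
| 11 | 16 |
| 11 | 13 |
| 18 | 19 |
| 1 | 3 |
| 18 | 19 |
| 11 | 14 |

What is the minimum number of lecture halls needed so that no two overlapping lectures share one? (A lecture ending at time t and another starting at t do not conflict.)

4

The answer is the maximum number of intervals overlapping at any instant.
Events (time:±→running): 1:+→1 3:-→0 6:+→1 7:-→0 8:+→1 9:-→0 11:+→1 11:+→2 11:+→3 11:+→4 … peak 4.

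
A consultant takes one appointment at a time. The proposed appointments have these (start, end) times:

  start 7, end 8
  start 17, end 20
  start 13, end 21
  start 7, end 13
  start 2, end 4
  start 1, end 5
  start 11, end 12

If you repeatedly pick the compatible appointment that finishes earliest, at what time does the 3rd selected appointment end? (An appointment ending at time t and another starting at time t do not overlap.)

Order by finish time; keep every interval that doesn't clash with the previous kept one.
Sorted by end: (2,4)  (1,5)  (7,8)  (11,12)  (7,13)  (17,20)  (13,21)
take (2,4); take (7,8); take (11,12); take (17,20).
Selected: (2,4) (7,8) (11,12) (17,20)

12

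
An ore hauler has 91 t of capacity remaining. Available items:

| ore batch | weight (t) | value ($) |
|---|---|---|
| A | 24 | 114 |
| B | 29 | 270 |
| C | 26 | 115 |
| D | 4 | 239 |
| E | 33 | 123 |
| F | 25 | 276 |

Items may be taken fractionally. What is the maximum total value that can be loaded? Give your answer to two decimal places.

Ratios (sorted): D 59.75, F 11.04, B 9.31, A 4.75, C 4.42, E 3.73
take D (4 @ 239); take F (25 @ 276); take B (29 @ 270); take A (24 @ 114); take 9/26 of C → 39.81. Capacity used 91/91.
Total value = 938.81

938.81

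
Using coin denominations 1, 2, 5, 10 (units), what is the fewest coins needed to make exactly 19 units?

4

Greedy: take as many of the largest coin as possible, then repeat with the remainder.
19 = 1×10 + 1×5 + 2×2
Total coins = 1 + 1 + 2 = 4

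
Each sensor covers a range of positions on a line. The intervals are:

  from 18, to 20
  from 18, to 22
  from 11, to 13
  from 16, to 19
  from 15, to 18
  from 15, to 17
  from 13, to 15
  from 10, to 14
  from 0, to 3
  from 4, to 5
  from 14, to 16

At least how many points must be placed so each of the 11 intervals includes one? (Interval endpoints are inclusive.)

By right end: [0,3]  [4,5]  [11,13]  [10,14]  [13,15]  [14,16]  [15,17]  [15,18]  [16,19]  [18,20]  [18,22]
[0,3] uncovered → point at 3; [4,5] uncovered → point at 5; [11,13] uncovered → point at 13; [14,16] uncovered → point at 16; [18,20] uncovered → point at 20.
Points: 3, 5, 13, 16, 20 (5 total).

5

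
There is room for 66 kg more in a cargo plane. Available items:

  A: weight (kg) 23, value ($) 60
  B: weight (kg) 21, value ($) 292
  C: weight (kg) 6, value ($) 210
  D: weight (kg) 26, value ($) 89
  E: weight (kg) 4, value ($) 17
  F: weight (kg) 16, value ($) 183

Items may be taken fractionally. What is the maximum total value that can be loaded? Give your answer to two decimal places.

767.04

Sort by value per unit weight and fill in that order.
Order: C (210/6=35.00) > B (292/21=13.90) > F (183/16=11.44) > E (17/4=4.25) > D (89/26=3.42) > A (60/23=2.61)
Fill: take C (6 @ 210) → take B (21 @ 292) → take F (16 @ 183) → take E (4 @ 17) → take 19/26 of D → 65.04; 66/66 used.
Total value = 767.04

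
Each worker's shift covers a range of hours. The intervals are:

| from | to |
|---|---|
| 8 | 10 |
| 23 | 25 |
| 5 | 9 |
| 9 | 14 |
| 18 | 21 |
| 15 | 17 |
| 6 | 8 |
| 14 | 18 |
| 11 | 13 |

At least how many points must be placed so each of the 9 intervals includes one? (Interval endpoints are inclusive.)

5

Process intervals by earliest right end; each time one isn't hit yet, stab at its right endpoint.
By right end: [6,8]  [5,9]  [8,10]  [11,13]  [9,14]  [15,17]  [14,18]  [18,21]  [23,25]
[6,8] uncovered → point at 8; [11,13] uncovered → point at 13; [15,17] uncovered → point at 17; [18,21] uncovered → point at 21; [23,25] uncovered → point at 25.
Points: 8, 13, 17, 21, 25 (5 total).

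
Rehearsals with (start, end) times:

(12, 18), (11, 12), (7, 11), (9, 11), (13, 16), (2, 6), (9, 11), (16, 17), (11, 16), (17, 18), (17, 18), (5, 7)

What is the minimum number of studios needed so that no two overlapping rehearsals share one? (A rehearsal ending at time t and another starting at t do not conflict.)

Events (time:±→running): 2:+→1 5:+→2 6:-→1 7:-→0 7:+→1 9:+→2 9:+→3 … peak 3.

3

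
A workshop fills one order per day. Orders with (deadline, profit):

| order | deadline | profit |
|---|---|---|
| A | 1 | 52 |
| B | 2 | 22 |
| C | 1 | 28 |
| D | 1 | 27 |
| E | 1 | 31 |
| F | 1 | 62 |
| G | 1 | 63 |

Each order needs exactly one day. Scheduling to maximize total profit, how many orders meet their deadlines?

Profit order: G=63 F=62 A=52 E=31 C=28 D=27 B=22
Assign: G→slot 1, F skipped, A skipped, E skipped, C skipped, D skipped, B→slot 2.
Slots: [1:G] [2:B]
2 of 7 scheduled.

2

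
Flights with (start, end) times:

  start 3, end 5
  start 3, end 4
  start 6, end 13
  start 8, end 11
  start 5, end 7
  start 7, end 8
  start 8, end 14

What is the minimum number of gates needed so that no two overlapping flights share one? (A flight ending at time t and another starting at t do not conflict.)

Count concurrent intervals with a sweep; the peak is the room count.
Events (time:±→running): 3:+→1 3:+→2 4:-→1 5:-→0 5:+→1 6:+→2 7:-→1 7:+→2 8:-→1 8:+→2 8:+→3 … peak 3.

3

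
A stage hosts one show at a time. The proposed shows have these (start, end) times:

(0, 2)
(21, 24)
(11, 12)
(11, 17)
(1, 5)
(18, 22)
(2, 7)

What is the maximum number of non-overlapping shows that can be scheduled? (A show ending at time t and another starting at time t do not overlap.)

Order by finish time; keep every interval that doesn't clash with the previous kept one.
Sorted by end: (0,2)  (1,5)  (2,7)  (11,12)  (11,17)  (18,22)  (21,24)
take (0,2); take (2,7); take (11,12); skip (11,17); take (18,22).
Selected 4 shows.

4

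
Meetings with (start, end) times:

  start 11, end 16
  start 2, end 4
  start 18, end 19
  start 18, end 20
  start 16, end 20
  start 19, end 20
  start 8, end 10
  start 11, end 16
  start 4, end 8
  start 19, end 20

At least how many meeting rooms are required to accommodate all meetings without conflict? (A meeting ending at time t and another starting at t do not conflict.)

The answer is the maximum number of intervals overlapping at any instant.
Events (time:±→running): 2:+→1 4:-→0 4:+→1 8:-→0 8:+→1 10:-→0 11:+→1 11:+→2 16:-→1 16:-→0 16:+→1 18:+→2 18:+→3 19:-→2 19:+→3 19:+→4 … peak 4.

4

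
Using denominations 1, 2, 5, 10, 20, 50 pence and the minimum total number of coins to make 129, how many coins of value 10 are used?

Greedy: take as many of the largest coin as possible, then repeat with the remainder.
129 − 2×50→29 − 1×20→9 − 1×5→4 − 2×2→0
Count of 10: 0

0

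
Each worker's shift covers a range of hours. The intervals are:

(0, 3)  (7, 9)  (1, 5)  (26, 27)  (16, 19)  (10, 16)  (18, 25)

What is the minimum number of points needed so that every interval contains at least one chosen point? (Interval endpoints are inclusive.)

Sort by right endpoint; whenever an interval is uncovered, place a point at its right end.
Sorted: [0,3] [1,5] [7,9] [10,16] [16,19] [18,25] [26,27]
{[0,3],[1,5]} hit by 3; {[7,9]} hit by 9; {[10,16],[16,19]} hit by 16; {[18,25]} hit by 25; {[26,27]} hit by 27.
Points: 3, 9, 16, 25, 27 (5 total).

5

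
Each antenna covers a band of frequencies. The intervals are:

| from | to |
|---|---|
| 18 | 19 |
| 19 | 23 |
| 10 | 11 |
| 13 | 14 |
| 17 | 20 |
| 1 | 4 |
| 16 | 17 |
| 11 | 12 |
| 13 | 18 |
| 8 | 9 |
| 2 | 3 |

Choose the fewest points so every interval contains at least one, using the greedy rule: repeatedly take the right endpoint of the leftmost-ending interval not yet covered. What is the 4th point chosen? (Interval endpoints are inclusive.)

Sorted: [2,3] [1,4] [8,9] [10,11] [11,12] [13,14] [16,17] [13,18] [18,19] [17,20] [19,23]
{[2,3],[1,4]} hit by 3; {[8,9]} hit by 9; {[10,11],[11,12]} hit by 11; {[13,14]} hit by 14; {[16,17],[13,18]} hit by 17; {[18,19],[17,20],[19,23]} hit by 19.
Points: 3, 9, 11, 14, 17, 19 (6 total).

14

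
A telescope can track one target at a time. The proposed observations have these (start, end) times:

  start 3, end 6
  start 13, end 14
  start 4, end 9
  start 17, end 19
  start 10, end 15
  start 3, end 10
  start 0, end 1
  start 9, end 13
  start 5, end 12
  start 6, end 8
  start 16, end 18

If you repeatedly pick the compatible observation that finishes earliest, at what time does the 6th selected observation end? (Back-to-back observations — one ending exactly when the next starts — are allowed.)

18

Order by finish time; keep every interval that doesn't clash with the previous kept one.
By end time: (0,1), (3,6), (6,8), (4,9), (3,10), (5,12), (9,13), (13,14), (10,15), (16,18), (17,19).
Pick (0,1); next start ≥ 1 → (3,6); next start ≥ 6 → (6,8); next start ≥ 8 → (9,13); next start ≥ 13 → (13,14); next start ≥ 14 → (16,18).
Selected: (0,1) (3,6) (6,8) (9,13) (13,14) (16,18)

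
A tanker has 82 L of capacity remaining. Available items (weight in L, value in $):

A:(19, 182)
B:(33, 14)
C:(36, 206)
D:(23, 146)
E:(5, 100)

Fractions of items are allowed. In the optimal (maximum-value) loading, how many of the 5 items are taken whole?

Sort by value per unit weight and fill in that order.
Order: E (100/5=20.00) > A (182/19=9.58) > D (146/23=6.35) > C (206/36=5.72) > B (14/33=0.42)
Fill: take E (5 @ 100) → take A (19 @ 182) → take D (23 @ 146) → take 35/36 of C → 200.28; 82/82 used.
3 item(s) taken whole; one partial (take 35/36 of C).

3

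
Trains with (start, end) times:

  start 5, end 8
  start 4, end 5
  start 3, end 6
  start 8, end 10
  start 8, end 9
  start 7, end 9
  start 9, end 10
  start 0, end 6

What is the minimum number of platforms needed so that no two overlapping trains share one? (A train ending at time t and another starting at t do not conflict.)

Events (time:±→running): 0:+→1 3:+→2 4:+→3 … peak 3.

3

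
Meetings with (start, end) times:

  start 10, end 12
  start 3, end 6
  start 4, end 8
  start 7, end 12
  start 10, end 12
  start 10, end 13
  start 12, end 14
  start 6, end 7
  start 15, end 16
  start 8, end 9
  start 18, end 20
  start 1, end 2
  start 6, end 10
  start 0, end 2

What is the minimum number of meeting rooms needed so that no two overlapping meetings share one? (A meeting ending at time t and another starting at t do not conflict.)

4

Events (time:±→running): 0:+→1 1:+→2 2:-→1 2:-→0 3:+→1 4:+→2 6:-→1 6:+→2 6:+→3 7:-→2 7:+→3 8:-→2 8:+→3 9:-→2 10:-→1 10:+→2 10:+→3 10:+→4 … peak 4.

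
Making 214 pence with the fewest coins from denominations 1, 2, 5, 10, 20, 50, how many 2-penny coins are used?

2

214 − 4×50→14 − 1×10→4 − 2×2→0
Count of 2: 2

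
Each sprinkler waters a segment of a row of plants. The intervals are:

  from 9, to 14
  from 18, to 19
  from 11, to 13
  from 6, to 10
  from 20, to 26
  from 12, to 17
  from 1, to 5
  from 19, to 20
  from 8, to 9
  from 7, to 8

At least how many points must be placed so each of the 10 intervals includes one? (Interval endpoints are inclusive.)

5

By right end: [1,5]  [7,8]  [8,9]  [6,10]  [11,13]  [9,14]  [12,17]  [18,19]  [19,20]  [20,26]
[1,5] uncovered → point at 5; [7,8] uncovered → point at 8; [11,13] uncovered → point at 13; [18,19] uncovered → point at 19; [20,26] uncovered → point at 26.
Points: 5, 8, 13, 19, 26 (5 total).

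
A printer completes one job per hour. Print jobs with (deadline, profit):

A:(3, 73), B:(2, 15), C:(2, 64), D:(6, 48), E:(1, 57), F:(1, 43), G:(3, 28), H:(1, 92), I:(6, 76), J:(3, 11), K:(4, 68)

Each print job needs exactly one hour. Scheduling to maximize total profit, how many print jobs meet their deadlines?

Take jobs in profit order; each goes to the latest open slot no later than its deadline.
Profit order: H=92 I=76 A=73 K=68 C=64 E=57 D=48 F=43 G=28 B=15 J=11
Assign: H→slot 1, I→slot 6, A→slot 3, K→slot 4, C→slot 2, E skipped, D→slot 5, F skipped, G skipped, B skipped, J skipped.
Slots: [1:H] [2:C] [3:A] [4:K] [5:D] [6:I]
6 of 11 scheduled.

6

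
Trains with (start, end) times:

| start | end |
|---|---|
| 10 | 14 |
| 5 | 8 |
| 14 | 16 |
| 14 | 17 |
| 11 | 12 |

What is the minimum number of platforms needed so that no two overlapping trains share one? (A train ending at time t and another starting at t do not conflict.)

2

Events (time:±→running): 5:+→1 8:-→0 10:+→1 11:+→2 … peak 2.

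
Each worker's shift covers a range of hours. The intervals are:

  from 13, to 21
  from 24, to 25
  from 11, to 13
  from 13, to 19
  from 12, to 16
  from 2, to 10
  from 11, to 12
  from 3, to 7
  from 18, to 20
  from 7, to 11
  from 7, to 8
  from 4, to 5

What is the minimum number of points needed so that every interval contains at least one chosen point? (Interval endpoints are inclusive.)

5

Sorted: [4,5] [3,7] [7,8] [2,10] [7,11] [11,12] [11,13] [12,16] [13,19] [18,20] [13,21] [24,25]
{[4,5],[3,7]} hit by 5; {[7,8],[2,10],[7,11]} hit by 8; {[11,12],[11,13],[12,16]} hit by 12; {[13,19],[18,20],[13,21]} hit by 19; {[24,25]} hit by 25.
Points: 5, 8, 12, 19, 25 (5 total).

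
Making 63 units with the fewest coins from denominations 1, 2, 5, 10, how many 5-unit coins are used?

Use the largest denomination that fits, subtract, and repeat.
63 = 6×10 + 1×2 + 1×1
Count of 5: 0

0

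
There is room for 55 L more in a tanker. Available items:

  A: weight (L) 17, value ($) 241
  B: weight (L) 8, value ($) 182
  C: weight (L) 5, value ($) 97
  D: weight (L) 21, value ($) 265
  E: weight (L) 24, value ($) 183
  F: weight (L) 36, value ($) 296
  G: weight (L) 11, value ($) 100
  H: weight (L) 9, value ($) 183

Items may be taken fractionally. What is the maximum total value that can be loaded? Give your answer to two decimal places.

Sort by value per unit weight and fill in that order.
Order: B (182/8=22.75) > H (183/9=20.33) > C (97/5=19.40) > A (241/17=14.18) > D (265/21=12.62) > G (100/11=9.09) > F (296/36=8.22) > E (183/24=7.62)
Fill: take B (8 @ 182) → take H (9 @ 183) → take C (5 @ 97) → take A (17 @ 241) → take 16/21 of D → 201.90; 55/55 used.
Total value = 904.90

904.90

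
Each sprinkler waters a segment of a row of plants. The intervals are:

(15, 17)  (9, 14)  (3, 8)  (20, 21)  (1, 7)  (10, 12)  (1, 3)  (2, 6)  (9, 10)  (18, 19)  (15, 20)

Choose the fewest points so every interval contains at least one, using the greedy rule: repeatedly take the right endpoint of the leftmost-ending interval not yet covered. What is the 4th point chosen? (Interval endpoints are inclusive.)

Process intervals by earliest right end; each time one isn't hit yet, stab at its right endpoint.
Sorted: [1,3] [2,6] [1,7] [3,8] [9,10] [10,12] [9,14] [15,17] [18,19] [15,20] [20,21]
{[1,3],[2,6],[1,7],[3,8]} hit by 3; {[9,10],[10,12],[9,14]} hit by 10; {[15,17]} hit by 17; {[18,19],[15,20]} hit by 19; {[20,21]} hit by 21.
Points: 3, 10, 17, 19, 21 (5 total).

19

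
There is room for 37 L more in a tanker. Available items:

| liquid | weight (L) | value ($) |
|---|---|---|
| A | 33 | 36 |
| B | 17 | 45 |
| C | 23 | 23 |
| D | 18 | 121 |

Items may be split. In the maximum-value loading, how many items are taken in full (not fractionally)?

2

Greedy by value/weight ratio, highest first.
Order: D (121/18=6.72) > B (45/17=2.65) > A (36/33=1.09) > C (23/23=1.00)
Fill: take D (18 @ 121) → take B (17 @ 45) → take 2/33 of A → 2.18; 37/37 used.
2 item(s) taken whole; one partial (take 2/33 of A).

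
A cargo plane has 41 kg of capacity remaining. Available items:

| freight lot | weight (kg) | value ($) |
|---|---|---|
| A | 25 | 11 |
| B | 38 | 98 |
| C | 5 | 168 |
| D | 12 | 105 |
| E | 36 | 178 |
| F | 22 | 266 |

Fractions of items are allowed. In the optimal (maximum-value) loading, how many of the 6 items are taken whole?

Greedy by value/weight ratio, highest first.
Ratios (sorted): C 33.60, F 12.09, D 8.75, E 4.94, B 2.58, A 0.44
take C (5 @ 168); take F (22 @ 266); take D (12 @ 105); take 2/36 of E → 9.89. Capacity used 41/41.
3 item(s) taken whole; one partial (take 2/36 of E).

3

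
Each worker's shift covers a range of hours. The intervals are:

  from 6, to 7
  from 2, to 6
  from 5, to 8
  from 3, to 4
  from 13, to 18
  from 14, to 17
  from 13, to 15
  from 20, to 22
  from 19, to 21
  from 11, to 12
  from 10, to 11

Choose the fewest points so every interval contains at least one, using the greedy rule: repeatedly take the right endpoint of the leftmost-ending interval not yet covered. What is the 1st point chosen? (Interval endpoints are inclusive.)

By right end: [3,4]  [2,6]  [6,7]  [5,8]  [10,11]  [11,12]  [13,15]  [14,17]  [13,18]  [19,21]  [20,22]
[3,4] uncovered → point at 4; [6,7] uncovered → point at 7; [10,11] uncovered → point at 11; [13,15] uncovered → point at 15; [19,21] uncovered → point at 21.
Points: 4, 7, 11, 15, 21 (5 total).

4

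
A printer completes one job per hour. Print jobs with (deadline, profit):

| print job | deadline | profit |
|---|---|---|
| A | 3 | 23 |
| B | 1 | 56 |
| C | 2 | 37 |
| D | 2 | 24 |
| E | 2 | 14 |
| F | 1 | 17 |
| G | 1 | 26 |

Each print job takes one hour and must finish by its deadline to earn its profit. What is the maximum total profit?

Take jobs in profit order; each goes to the latest open slot no later than its deadline.
Profit order: B=56 C=37 G=26 D=24 A=23 F=17 E=14
Assign: B→slot 1, C→slot 2, G skipped, D skipped, A→slot 3, F skipped, E skipped.
Slots: [1:B] [2:C] [3:A]
Profit = 56 + 37 + 23 = 116

116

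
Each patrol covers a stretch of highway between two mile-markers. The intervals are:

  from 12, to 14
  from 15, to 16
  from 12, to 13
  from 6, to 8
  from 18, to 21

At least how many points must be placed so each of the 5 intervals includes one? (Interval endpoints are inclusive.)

4

Sorted: [6,8] [12,13] [12,14] [15,16] [18,21]
{[6,8]} hit by 8; {[12,13],[12,14]} hit by 13; {[15,16]} hit by 16; {[18,21]} hit by 21.
Points: 8, 13, 16, 21 (4 total).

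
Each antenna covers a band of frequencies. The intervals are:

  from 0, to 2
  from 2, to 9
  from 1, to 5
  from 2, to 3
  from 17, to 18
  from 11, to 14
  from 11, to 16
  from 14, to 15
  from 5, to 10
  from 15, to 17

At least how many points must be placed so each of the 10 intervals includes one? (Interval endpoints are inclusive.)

Process intervals by earliest right end; each time one isn't hit yet, stab at its right endpoint.
By right end: [0,2]  [2,3]  [1,5]  [2,9]  [5,10]  [11,14]  [14,15]  [11,16]  [15,17]  [17,18]
[0,2] uncovered → point at 2; [5,10] uncovered → point at 10; [11,14] uncovered → point at 14; [15,17] uncovered → point at 17.
Points: 2, 10, 14, 17 (4 total).

4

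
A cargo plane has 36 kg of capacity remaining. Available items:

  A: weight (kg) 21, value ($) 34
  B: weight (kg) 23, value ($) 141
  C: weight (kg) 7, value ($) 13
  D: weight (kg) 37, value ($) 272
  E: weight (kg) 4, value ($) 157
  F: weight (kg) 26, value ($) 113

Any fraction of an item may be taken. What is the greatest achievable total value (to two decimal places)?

Sort by value per unit weight and fill in that order.
Ratios (sorted): E 39.25, D 7.35, B 6.13, F 4.35, C 1.86, A 1.62
take E (4 @ 157); take 32/37 of D → 235.24. Capacity used 36/36.
Total value = 392.24

392.24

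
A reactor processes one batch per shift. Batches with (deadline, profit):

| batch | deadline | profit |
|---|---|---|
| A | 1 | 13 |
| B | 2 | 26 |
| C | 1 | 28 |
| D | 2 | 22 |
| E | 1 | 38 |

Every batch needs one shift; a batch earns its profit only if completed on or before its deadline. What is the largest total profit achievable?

Take jobs in profit order; each goes to the latest open slot no later than its deadline.
By profit: E(d1,38), C(d1,28), B(d2,26), D(d2,22), A(d1,13)
E→slot 1; C skipped; B→slot 2; D skipped; A skipped.
Profit = 38 + 26 = 64

64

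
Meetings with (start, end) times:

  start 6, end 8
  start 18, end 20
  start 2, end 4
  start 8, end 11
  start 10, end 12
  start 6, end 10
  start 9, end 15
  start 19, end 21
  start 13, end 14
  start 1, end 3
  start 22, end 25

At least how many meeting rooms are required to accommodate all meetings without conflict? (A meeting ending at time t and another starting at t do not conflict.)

Count concurrent intervals with a sweep; the peak is the room count.
starts: [1, 2, 6, 6, 8, 9, 10, 13, 18, 19, 22]
ends:   [3, 4, 8, 10, 11, 12, 14, 15, 20, 21, 25]
s1→1 s2→2 e3→1 e4→0 s6→1 s6→2 e8→1 s8→2 s9→3  — peak 3.

3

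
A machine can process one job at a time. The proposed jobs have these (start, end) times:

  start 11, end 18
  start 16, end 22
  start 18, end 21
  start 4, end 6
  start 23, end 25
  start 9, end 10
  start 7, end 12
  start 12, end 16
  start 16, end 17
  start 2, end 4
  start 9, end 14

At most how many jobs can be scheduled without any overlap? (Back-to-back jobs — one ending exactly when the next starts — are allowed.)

Sort by end time and greedily take each interval whose start is ≥ the last chosen end.
By end time: (2,4), (4,6), (9,10), (7,12), (9,14), (12,16), (16,17), (11,18), (18,21), (16,22), (23,25).
Pick (2,4); next start ≥ 4 → (4,6); next start ≥ 6 → (9,10); next start ≥ 10 → (12,16); next start ≥ 16 → (16,17); next start ≥ 17 → (18,21); next start ≥ 21 → (23,25).
Selected 7 jobs.

7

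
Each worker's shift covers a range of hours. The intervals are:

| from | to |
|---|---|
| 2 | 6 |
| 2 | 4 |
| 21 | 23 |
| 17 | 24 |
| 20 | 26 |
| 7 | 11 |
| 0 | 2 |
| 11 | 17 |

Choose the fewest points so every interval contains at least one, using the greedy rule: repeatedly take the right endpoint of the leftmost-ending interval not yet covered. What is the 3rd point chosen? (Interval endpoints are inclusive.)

23

By right end: [0,2]  [2,4]  [2,6]  [7,11]  [11,17]  [21,23]  [17,24]  [20,26]
[0,2] uncovered → point at 2; [7,11] uncovered → point at 11; [21,23] uncovered → point at 23.
Points: 2, 11, 23 (3 total).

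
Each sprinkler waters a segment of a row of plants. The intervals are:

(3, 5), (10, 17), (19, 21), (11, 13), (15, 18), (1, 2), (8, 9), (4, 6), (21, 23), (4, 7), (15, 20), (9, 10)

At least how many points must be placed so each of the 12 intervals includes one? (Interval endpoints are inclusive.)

By right end: [1,2]  [3,5]  [4,6]  [4,7]  [8,9]  [9,10]  [11,13]  [10,17]  [15,18]  [15,20]  [19,21]  [21,23]
[1,2] uncovered → point at 2; [3,5] uncovered → point at 5; [8,9] uncovered → point at 9; [11,13] uncovered → point at 13; [15,18] uncovered → point at 18; [19,21] uncovered → point at 21.
Points: 2, 5, 9, 13, 18, 21 (6 total).

6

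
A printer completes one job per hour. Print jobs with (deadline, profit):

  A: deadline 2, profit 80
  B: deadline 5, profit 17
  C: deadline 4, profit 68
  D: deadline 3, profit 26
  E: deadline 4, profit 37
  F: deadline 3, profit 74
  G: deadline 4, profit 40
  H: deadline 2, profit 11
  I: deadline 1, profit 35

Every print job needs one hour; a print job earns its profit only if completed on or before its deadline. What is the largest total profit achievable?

279

Sort by profit descending; place each in the latest free slot ≤ its deadline.
By profit: A(d2,80), F(d3,74), C(d4,68), G(d4,40), E(d4,37), I(d1,35), D(d3,26), B(d5,17), H(d2,11)
A→slot 2; F→slot 3; C→slot 4; G→slot 1; E skipped; I skipped; D skipped; B→slot 5; H skipped.
Profit = 40 + 80 + 74 + 68 + 17 = 279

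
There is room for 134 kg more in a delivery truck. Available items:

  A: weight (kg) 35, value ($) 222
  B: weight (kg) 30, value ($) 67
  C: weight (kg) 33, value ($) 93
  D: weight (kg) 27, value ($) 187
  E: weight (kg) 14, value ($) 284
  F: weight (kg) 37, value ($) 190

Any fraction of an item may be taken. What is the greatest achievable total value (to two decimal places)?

942.18

Ratios (sorted): E 20.29, D 6.93, A 6.34, F 5.14, C 2.82, B 2.23
take E (14 @ 284); take D (27 @ 187); take A (35 @ 222); take F (37 @ 190); take 21/33 of C → 59.18. Capacity used 134/134.
Total value = 942.18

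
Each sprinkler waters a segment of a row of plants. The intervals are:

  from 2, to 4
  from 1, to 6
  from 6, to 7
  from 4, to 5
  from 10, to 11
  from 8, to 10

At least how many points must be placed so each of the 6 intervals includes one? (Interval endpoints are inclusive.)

Sort by right endpoint; whenever an interval is uncovered, place a point at its right end.
By right end: [2,4]  [4,5]  [1,6]  [6,7]  [8,10]  [10,11]
[2,4] uncovered → point at 4; [6,7] uncovered → point at 7; [8,10] uncovered → point at 10.
Points: 4, 7, 10 (3 total).

3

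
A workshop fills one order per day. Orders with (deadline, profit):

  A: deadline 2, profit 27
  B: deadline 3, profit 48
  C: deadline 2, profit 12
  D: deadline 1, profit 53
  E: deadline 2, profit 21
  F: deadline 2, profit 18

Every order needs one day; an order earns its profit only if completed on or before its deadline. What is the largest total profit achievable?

128

Take jobs in profit order; each goes to the latest open slot no later than its deadline.
Profit order: D=53 B=48 A=27 E=21 F=18 C=12
Assign: D→slot 1, B→slot 3, A→slot 2, E skipped, F skipped, C skipped.
Slots: [1:D] [2:A] [3:B]
Profit = 53 + 27 + 48 = 128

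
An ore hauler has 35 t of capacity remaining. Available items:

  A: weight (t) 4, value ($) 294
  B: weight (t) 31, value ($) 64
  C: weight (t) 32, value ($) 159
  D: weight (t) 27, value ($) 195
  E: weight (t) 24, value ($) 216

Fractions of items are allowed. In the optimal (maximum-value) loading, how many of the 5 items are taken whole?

Greedy by value/weight ratio, highest first.
Order: A (294/4=73.50) > E (216/24=9.00) > D (195/27=7.22) > C (159/32=4.97) > B (64/31=2.06)
Fill: take A (4 @ 294) → take E (24 @ 216) → take 7/27 of D → 50.56; 35/35 used.
2 item(s) taken whole; one partial (take 7/27 of D).

2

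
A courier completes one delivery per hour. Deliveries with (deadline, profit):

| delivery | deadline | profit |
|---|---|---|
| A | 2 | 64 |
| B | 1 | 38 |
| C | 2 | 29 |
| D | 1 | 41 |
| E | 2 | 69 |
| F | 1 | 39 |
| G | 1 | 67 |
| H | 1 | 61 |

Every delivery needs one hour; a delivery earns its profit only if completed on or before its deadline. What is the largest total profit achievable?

Profit order: E=69 G=67 A=64 H=61 D=41 F=39 B=38 C=29
Assign: E→slot 2, G→slot 1, A skipped, H skipped, D skipped, F skipped, B skipped, C skipped.
Slots: [1:G] [2:E]
Profit = 67 + 69 = 136

136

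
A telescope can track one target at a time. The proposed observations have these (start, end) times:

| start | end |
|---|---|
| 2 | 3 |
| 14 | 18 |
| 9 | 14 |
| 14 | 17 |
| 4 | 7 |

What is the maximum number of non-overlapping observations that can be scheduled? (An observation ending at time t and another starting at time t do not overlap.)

4

By end time: (2,3), (4,7), (9,14), (14,17), (14,18).
Pick (2,3); next start ≥ 3 → (4,7); next start ≥ 7 → (9,14); next start ≥ 14 → (14,17).
Selected 4 observations.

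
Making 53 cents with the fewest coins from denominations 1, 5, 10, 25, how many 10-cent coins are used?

53 = 2×25 + 3×1
Count of 10: 0

0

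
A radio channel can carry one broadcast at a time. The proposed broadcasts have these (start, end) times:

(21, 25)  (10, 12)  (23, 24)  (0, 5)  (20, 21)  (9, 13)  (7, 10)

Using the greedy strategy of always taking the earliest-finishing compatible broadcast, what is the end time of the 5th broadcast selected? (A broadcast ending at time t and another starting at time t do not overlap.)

24

Sorted by end: (0,5)  (7,10)  (10,12)  (9,13)  (20,21)  (23,24)  (21,25)
take (0,5); take (7,10); take (10,12); take (20,21); take (23,24).
Selected: (0,5) (7,10) (10,12) (20,21) (23,24)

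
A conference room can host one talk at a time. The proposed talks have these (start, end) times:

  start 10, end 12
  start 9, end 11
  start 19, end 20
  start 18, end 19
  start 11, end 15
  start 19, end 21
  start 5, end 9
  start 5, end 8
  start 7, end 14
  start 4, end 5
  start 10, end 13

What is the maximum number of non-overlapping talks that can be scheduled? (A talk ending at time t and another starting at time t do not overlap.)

6

Sort by end time and greedily take each interval whose start is ≥ the last chosen end.
Sorted by end: (4,5)  (5,8)  (5,9)  (9,11)  (10,12)  (10,13)  (7,14)  (11,15)  (18,19)  (19,20)  (19,21)
take (4,5); take (5,8); take (9,11); take (11,15); take (18,19); take (19,20).
Selected 6 talks.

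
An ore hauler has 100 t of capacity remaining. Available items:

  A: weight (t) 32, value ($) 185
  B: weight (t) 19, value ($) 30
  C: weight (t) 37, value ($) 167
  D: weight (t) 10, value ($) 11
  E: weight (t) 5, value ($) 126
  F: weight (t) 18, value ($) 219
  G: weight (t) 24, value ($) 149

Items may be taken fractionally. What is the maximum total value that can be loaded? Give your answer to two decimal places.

Sort by value per unit weight and fill in that order.
Ratios (sorted): E 25.20, F 12.17, G 6.21, A 5.78, C 4.51, B 1.58, D 1.10
take E (5 @ 126); take F (18 @ 219); take G (24 @ 149); take A (32 @ 185); take 21/37 of C → 94.78. Capacity used 100/100.
Total value = 773.78

773.78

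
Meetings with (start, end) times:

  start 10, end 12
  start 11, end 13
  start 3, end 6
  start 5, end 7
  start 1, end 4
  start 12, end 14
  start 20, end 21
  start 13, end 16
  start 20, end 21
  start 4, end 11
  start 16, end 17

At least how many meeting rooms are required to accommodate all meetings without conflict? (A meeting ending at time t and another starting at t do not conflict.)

Count concurrent intervals with a sweep; the peak is the room count.
Events (time:±→running): 1:+→1 3:+→2 4:-→1 4:+→2 5:+→3 … peak 3.

3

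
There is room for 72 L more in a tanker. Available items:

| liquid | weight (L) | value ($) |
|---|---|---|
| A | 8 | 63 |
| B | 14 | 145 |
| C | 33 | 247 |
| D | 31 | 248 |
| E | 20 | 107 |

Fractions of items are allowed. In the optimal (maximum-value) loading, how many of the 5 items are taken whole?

Ratios (sorted): B 10.36, D 8.00, A 7.88, C 7.48, E 5.35
take B (14 @ 145); take D (31 @ 248); take A (8 @ 63); take 19/33 of C → 142.21. Capacity used 72/72.
3 item(s) taken whole; one partial (take 19/33 of C).

3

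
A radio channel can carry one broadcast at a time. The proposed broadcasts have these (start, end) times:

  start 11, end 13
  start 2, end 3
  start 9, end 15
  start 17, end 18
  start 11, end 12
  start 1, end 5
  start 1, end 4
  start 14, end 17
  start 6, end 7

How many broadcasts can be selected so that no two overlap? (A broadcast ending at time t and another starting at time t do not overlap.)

5

Sort by end time and greedily take each interval whose start is ≥ the last chosen end.
Sorted by end: (2,3)  (1,4)  (1,5)  (6,7)  (11,12)  (11,13)  (9,15)  (14,17)  (17,18)
take (2,3); take (6,7); take (11,12); skip (11,13); take (14,17); take (17,18).
Selected 5 broadcasts.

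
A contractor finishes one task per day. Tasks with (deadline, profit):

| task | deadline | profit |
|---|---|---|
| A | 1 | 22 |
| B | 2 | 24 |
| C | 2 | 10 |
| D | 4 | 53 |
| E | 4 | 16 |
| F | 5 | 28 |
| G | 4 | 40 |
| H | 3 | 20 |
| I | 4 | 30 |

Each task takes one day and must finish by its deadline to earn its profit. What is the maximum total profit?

Take jobs in profit order; each goes to the latest open slot no later than its deadline.
Profit order: D=53 G=40 I=30 F=28 B=24 A=22 H=20 E=16 C=10
Assign: D→slot 4, G→slot 3, I→slot 2, F→slot 5, B→slot 1, A skipped, H skipped, E skipped, C skipped.
Slots: [1:B] [2:I] [3:G] [4:D] [5:F]
Profit = 24 + 30 + 40 + 53 + 28 = 175

175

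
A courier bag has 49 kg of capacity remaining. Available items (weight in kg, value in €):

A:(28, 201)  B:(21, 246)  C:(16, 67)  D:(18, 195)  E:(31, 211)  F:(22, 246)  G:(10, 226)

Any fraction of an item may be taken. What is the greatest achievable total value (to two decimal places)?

673.27

Order: G (226/10=22.60) > B (246/21=11.71) > F (246/22=11.18) > D (195/18=10.83) > A (201/28=7.18) > E (211/31=6.81) > C (67/16=4.19)
Fill: take G (10 @ 226) → take B (21 @ 246) → take 18/22 of F → 201.27; 49/49 used.
Total value = 673.27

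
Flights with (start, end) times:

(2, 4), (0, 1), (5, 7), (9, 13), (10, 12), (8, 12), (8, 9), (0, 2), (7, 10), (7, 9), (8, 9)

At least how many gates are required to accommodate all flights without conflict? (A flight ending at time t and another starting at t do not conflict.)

Count concurrent intervals with a sweep; the peak is the room count.
starts: [0, 0, 2, 5, 7, 7, 8, 8, 8, 9, 10]
ends:   [1, 2, 4, 7, 9, 9, 9, 10, 12, 12, 13]
s0→1 s0→2 e1→1 e2→0 s2→1 e4→0 s5→1 e7→0 s7→1 s7→2 s8→3 s8→4 s8→5  — peak 5.

5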